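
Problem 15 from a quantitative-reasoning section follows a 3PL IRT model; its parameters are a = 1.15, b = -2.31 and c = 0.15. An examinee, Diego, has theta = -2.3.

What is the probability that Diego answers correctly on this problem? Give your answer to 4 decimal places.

0.5774

P(theta) = c + (1 − c) · 1 / (1 + exp(−a(theta − b)))
Exponent: 1.15 × (-2.3 − (-2.31)) = 0.0115
1/(1 + e^{-0.0115}) = 0.5029
P = 0.15 + 0.85 × 0.5029 = 0.5774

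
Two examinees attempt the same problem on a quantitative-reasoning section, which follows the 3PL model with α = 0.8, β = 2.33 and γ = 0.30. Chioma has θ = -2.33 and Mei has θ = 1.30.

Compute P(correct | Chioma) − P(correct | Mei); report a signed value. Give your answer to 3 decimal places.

-0.197

P(θ) = γ + (1 − γ) · 1 / (1 + exp(−α(θ − β)))
P(Chioma) = 0.3164  [exponent -3.7280]
P(Mei) = 0.5134  [exponent -0.8240]
Difference = 0.3164 − 0.5134 = -0.1970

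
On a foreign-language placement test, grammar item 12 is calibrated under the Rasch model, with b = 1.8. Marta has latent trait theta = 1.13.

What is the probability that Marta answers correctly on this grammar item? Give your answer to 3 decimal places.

P(theta) = 1 / (1 + exp(−(theta − b)))
Exponent: (1.13 − 1.8) = -0.6700
1/(1 + e^{0.6700}) = 0.3385
P = 0.3385

0.338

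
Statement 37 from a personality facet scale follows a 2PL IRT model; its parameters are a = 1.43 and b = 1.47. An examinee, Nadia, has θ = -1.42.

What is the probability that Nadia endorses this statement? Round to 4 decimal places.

P(θ) = 1 / (1 + exp(−a(θ − b)))
Exponent: 1.43 × (-1.42 − 1.47) = -4.1327
1/(1 + e^{4.1327}) = 0.0158

0.0158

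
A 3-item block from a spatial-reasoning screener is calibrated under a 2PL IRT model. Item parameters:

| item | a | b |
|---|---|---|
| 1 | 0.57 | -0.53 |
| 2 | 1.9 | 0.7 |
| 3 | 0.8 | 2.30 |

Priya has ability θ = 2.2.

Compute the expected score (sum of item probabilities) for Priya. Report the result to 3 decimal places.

P(θ) = 1 / (1 + exp(−a(θ − b)))
P_1 = 1/(1+e^{-1.5561}) = 0.8258
P_2 = 1/(1+e^{-2.8500}) = 0.9453
P_3 = 1/(1+e^{0.0800}) = 0.4800
E[score] = 0.8258 + 0.9453 + 0.4800 = 2.2511

2.251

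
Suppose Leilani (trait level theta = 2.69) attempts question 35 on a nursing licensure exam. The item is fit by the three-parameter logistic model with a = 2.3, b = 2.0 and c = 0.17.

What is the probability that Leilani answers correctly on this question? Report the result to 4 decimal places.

P(theta) = c + (1 − c) · 1 / (1 + exp(−a(theta − b)))
Exponent: 2.3 × (2.69 − 2.0) = 1.5870
1/(1 + e^{-1.5870}) = 0.8302
P = 0.17 + 0.83 × 0.8302 = 0.8591

0.8591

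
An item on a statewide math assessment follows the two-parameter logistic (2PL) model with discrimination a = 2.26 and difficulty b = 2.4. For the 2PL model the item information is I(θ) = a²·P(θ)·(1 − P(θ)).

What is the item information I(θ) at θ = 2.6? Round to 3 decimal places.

1.214

P = 1/(1+e^{-0.4520}) = 0.6111
P(1−P) = 0.6111 × 0.3889 = 0.2377
I = a² × P(1−P) = 2.26² × 0.2377 = 1.21384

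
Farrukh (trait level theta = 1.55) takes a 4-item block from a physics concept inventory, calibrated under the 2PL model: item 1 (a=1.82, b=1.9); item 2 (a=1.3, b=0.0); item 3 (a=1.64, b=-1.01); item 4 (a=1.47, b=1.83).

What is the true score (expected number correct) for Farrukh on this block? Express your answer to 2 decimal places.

2.61

P(theta) = 1 / (1 + exp(−a(theta − b)))
P_1 = 1/(1+e^{0.6370}) = 0.3459
P_2 = 1/(1+e^{-2.0150}) = 0.8824
P_3 = 1/(1+e^{-4.1984}) = 0.9852
P_4 = 1/(1+e^{0.4116}) = 0.3985
E[score] = 0.3459 + 0.8824 + 0.9852 + 0.3985 = 2.6120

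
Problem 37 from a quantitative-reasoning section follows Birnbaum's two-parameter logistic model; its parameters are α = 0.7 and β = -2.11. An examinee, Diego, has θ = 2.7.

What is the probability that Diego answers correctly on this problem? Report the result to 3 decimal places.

P(θ) = 1 / (1 + exp(−α(θ − β)))
Exponent: 0.7 × (2.7 − (-2.11)) = 3.3670
1/(1 + e^{-3.3670}) = 0.9667

0.967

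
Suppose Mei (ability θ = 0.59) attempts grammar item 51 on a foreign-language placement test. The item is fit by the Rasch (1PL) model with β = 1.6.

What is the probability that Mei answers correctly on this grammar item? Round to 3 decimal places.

P(θ) = 1 / (1 + exp(−(θ − β)))
Exponent: (0.59 − 1.6) = -1.0100
1/(1 + e^{1.0100}) = 0.2670
P = 0.2670

0.267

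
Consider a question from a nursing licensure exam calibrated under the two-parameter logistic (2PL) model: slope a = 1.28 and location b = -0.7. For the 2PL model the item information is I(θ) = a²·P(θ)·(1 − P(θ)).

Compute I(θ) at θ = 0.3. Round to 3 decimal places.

P = 1/(1+e^{-1.2800}) = 0.7824
P(1−P) = 0.7824 × 0.2176 = 0.1702
I = a² × P(1−P) = 1.28² × 0.1702 = 0.27889

0.279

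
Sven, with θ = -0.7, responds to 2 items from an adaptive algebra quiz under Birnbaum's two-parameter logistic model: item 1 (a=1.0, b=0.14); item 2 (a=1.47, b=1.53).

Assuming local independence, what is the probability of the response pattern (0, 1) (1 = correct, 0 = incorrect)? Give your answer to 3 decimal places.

P(θ) = 1 / (1 + exp(−a(θ − b)))
P_1 = 1/(1+e^{0.8400}) = 0.3015
P_2 = 1/(1+e^{3.2781}) = 0.0363
L = (1−P_1) × P_2 = 0.6985 × 0.0363 = 0.02538

0.025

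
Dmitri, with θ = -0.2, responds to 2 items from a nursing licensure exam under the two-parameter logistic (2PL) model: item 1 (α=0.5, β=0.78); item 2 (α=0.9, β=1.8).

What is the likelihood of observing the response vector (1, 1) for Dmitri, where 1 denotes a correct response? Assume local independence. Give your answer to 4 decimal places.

P(θ) = 1 / (1 + exp(−α(θ − β)))
P_1 = 1/(1+e^{0.4900}) = 0.3799
P_2 = 1/(1+e^{1.8000}) = 0.1419
L = P_1 × P_2 = 0.3799 × 0.1419 = 0.05389

0.0539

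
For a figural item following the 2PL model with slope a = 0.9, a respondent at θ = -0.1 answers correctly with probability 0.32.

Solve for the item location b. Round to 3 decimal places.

0.738

P(θ) = 1 / (1 + exp(−a(θ − b)))
logit(0.32) = ln(0.32/0.68) = -0.7538
b = θ − logit/(a) = -0.1 − (-0.7538)/0.9000 = 0.7375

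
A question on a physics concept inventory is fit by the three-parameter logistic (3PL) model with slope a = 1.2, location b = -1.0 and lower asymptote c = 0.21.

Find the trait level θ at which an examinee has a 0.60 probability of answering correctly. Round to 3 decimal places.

-1.021

P(θ) = c + (1 − c) · 1 / (1 + exp(−a(θ − b)))
Remove guessing floor: (0.60 − 0.21)/(1 − 0.21) = 0.4937
logit = ln(0.4937/0.5063) = -0.0253
θ = b + logit/(a) = -1.0 + (-0.0253)/1.2000 = -1.0211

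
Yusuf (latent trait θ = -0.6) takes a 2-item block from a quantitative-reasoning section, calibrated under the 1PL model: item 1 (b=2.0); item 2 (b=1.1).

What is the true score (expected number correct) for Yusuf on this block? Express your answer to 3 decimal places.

0.224

P(θ) = 1 / (1 + exp(−(θ − b)))
P_1 = 1/(1+e^{2.6000}) = 0.0691
P_2 = 1/(1+e^{1.7000}) = 0.1545
E[score] = 0.0691 + 0.1545 = 0.2236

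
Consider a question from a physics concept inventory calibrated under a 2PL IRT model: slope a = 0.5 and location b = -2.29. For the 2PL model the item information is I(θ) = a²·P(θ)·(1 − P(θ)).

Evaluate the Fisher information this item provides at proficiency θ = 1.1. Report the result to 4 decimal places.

P = 1/(1+e^{-1.6950}) = 0.8449
P(1−P) = 0.8449 × 0.1551 = 0.1311
I = a² × P(1−P) = 0.5² × 0.1311 = 0.03276

0.0328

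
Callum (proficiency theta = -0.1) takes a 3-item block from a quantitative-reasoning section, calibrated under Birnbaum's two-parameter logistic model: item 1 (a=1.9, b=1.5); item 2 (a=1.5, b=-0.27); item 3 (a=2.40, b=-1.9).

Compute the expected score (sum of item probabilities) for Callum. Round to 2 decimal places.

1.60

P(theta) = 1 / (1 + exp(−a(theta − b)))
P_1 = 1/(1+e^{3.0400}) = 0.0457
P_2 = 1/(1+e^{-0.2550}) = 0.5634
P_3 = 1/(1+e^{-4.3200}) = 0.9869
E[score] = 0.0457 + 0.5634 + 0.9869 = 1.5959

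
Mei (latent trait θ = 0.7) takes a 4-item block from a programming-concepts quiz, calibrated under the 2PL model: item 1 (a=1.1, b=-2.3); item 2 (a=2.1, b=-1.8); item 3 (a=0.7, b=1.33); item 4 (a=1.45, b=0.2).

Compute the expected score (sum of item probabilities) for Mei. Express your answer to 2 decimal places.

P(θ) = 1 / (1 + exp(−a(θ − b)))
P_1 = 1/(1+e^{-3.3000}) = 0.9644
P_2 = 1/(1+e^{-5.2500}) = 0.9948
P_3 = 1/(1+e^{0.4410}) = 0.3915
P_4 = 1/(1+e^{-0.7250}) = 0.6737
E[score] = 0.9644 + 0.9948 + 0.3915 + 0.6737 = 3.0244

3.02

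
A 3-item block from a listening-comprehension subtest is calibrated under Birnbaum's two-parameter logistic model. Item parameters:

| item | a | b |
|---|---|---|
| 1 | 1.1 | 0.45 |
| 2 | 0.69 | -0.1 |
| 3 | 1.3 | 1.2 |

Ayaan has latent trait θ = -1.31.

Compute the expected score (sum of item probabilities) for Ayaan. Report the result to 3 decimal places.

0.466

P(θ) = 1 / (1 + exp(−a(θ − b)))
P_1 = 1/(1+e^{1.9360}) = 0.1261
P_2 = 1/(1+e^{0.8349}) = 0.3026
P_3 = 1/(1+e^{3.2630}) = 0.0369
E[score] = 0.1261 + 0.3026 + 0.0369 = 0.4656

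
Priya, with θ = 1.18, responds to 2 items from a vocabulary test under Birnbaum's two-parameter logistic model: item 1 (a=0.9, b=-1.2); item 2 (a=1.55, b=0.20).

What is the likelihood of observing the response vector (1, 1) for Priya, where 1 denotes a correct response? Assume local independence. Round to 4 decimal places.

P(θ) = 1 / (1 + exp(−a(θ − b)))
P_1 = 1/(1+e^{-2.1420}) = 0.8949
P_2 = 1/(1+e^{-1.5190}) = 0.8204
L = P_1 × P_2 = 0.8949 × 0.8204 = 0.73418

0.7342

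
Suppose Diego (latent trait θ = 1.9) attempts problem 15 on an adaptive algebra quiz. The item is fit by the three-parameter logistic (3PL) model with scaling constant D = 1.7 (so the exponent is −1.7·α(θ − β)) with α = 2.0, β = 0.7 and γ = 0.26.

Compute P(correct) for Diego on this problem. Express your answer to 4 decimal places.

0.9877

P(θ) = γ + (1 − γ) · 1 / (1 + exp(−D·α(θ − β)))
Exponent: 1.7 × 2.0 × (1.9 − 0.7) = 4.0800
1/(1 + e^{-4.0800}) = 0.9834
P = 0.26 + 0.74 × 0.9834 = 0.9877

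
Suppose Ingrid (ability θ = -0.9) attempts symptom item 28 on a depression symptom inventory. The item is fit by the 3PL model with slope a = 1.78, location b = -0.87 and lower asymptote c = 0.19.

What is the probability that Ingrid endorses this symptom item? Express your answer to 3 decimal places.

P(θ) = c + (1 − c) · 1 / (1 + exp(−a(θ − b)))
Exponent: 1.78 × (-0.9 − (-0.87)) = -0.0534
1/(1 + e^{0.0534}) = 0.4867
P = 0.19 + 0.81 × 0.4867 = 0.5842

0.584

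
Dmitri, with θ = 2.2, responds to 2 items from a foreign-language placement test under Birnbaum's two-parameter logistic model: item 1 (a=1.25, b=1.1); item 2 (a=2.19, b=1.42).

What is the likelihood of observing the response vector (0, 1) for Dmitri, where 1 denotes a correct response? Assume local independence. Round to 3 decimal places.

P(θ) = 1 / (1 + exp(−a(θ − b)))
P_1 = 1/(1+e^{-1.3750}) = 0.7982
P_2 = 1/(1+e^{-1.7082}) = 0.8466
L = (1−P_1) × P_2 = 0.2018 × 0.8466 = 0.17086

0.171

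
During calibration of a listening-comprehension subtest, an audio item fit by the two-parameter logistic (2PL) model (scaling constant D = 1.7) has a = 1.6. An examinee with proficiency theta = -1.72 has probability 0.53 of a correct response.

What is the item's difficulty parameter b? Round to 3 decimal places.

P(theta) = 1 / (1 + exp(−D·a(theta − b)))
logit(0.53) = ln(0.53/0.47) = 0.1201
b = theta − logit/(1.7·a) = -1.72 − 0.1201/2.7200 = -1.7642

-1.764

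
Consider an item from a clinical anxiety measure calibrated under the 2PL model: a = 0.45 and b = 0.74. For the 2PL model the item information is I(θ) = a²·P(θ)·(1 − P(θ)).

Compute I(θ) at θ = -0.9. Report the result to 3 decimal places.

P = 1/(1+e^{0.7380}) = 0.3234
P(1−P) = 0.3234 × 0.6766 = 0.2188
I = a² × P(1−P) = 0.45² × 0.2188 = 0.04431

0.044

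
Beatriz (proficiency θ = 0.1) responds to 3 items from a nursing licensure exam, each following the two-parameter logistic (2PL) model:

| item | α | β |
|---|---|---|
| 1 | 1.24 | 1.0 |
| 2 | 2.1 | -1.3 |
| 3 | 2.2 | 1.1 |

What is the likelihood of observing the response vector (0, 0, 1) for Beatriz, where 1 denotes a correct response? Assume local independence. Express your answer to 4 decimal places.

P(θ) = 1 / (1 + exp(−α(θ − β)))
P_1 = 1/(1+e^{1.1160}) = 0.2468
P_2 = 1/(1+e^{-2.9400}) = 0.9498
P_3 = 1/(1+e^{2.2000}) = 0.0998
L = (1−P_1) × (1−P_2) × P_3 = 0.7532 × 0.0502 × 0.0998 = 0.00377

0.0038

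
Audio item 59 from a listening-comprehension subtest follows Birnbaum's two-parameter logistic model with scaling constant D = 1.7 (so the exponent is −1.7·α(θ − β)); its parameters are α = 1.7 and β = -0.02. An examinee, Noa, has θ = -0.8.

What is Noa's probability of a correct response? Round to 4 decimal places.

P(θ) = 1 / (1 + exp(−D·α(θ − β)))
Exponent: 1.7 × 1.7 × (-0.8 − (-0.02)) = -2.2542
1/(1 + e^{2.2542}) = 0.0950
P = 0.0950

0.0950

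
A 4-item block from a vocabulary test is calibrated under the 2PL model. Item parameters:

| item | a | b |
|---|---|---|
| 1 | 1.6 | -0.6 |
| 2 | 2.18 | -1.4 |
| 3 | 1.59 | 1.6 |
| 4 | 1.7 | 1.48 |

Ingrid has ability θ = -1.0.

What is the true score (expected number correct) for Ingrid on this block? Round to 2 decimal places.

1.08

P(θ) = 1 / (1 + exp(−a(θ − b)))
P_1 = 1/(1+e^{0.6400}) = 0.3452
P_2 = 1/(1+e^{-0.8720}) = 0.7052
P_3 = 1/(1+e^{4.1340}) = 0.0158
P_4 = 1/(1+e^{4.2160}) = 0.0145
E[score] = 0.3452 + 0.7052 + 0.0158 + 0.0145 = 1.0807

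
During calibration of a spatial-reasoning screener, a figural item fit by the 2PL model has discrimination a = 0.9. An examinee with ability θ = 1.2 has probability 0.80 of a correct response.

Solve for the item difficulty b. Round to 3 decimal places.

-0.340

P(θ) = 1 / (1 + exp(−a(θ − b)))
logit(0.80) = ln(0.80/0.20) = 1.3863
b = θ − logit/(a) = 1.2 − 1.3863/0.9000 = -0.3403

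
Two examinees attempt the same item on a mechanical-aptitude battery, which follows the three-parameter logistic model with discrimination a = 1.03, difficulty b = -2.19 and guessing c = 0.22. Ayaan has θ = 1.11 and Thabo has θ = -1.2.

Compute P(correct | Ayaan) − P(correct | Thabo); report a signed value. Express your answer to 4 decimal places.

P(θ) = c + (1 − c) · 1 / (1 + exp(−a(θ − b)))
P(Ayaan) = 0.9748  [exponent 3.3990]
P(Thabo) = 0.7932  [exponent 1.0197]
Difference = 0.9748 − 0.7932 = 0.1816

0.1816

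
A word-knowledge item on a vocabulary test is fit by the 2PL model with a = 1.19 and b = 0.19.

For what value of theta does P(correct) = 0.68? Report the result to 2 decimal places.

0.82

P(theta) = 1 / (1 + exp(−a(theta − b)))
logit = ln(0.6800/0.3200) = 0.7538
theta = b + logit/(a) = 0.19 + 0.7538/1.1900 = 0.8234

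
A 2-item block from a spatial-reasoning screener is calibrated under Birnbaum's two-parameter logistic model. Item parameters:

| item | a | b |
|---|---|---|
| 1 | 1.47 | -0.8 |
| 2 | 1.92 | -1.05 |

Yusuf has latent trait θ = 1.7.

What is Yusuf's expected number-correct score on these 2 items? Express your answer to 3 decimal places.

P(θ) = 1 / (1 + exp(−a(θ − b)))
P_1 = 1/(1+e^{-3.6750}) = 0.9753
P_2 = 1/(1+e^{-5.2800}) = 0.9949
E[score] = 0.9753 + 0.9949 = 1.9702

1.970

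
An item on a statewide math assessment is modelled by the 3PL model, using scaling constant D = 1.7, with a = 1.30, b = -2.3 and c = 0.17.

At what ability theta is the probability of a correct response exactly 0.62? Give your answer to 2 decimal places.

-2.22

P(theta) = c + (1 − c) · 1 / (1 + exp(−D·a(theta − b)))
Remove guessing floor: (0.62 − 0.17)/(1 − 0.17) = 0.5422
logit = ln(0.5422/0.4578) = 0.1691
theta = b + logit/(1.7·a) = -2.3 + 0.1691/2.2100 = -2.2235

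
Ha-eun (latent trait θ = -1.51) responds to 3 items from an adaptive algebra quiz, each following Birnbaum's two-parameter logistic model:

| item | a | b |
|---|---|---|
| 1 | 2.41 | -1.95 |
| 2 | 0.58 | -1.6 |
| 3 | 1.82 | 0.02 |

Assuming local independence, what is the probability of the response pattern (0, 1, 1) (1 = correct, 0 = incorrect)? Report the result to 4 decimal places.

0.0077

P(θ) = 1 / (1 + exp(−a(θ − b)))
P_1 = 1/(1+e^{-1.0604}) = 0.7428
P_2 = 1/(1+e^{-0.0522}) = 0.5130
P_3 = 1/(1+e^{2.7846}) = 0.0582
L = (1−P_1) × P_2 × P_3 = 0.2572 × 0.5130 × 0.0582 = 0.00768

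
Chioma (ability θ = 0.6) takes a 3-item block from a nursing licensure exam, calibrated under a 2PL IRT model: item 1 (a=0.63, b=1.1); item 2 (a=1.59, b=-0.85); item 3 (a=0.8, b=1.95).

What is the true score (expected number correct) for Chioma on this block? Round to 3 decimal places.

P(θ) = 1 / (1 + exp(−a(θ − b)))
P_1 = 1/(1+e^{0.3150}) = 0.4219
P_2 = 1/(1+e^{-2.3055}) = 0.9093
P_3 = 1/(1+e^{1.0800}) = 0.2535
E[score] = 0.4219 + 0.9093 + 0.2535 = 1.5847

1.585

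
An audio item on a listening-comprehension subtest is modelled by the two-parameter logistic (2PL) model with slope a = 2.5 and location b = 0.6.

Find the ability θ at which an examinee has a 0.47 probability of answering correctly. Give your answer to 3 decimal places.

0.552

P(θ) = 1 / (1 + exp(−a(θ − b)))
logit = ln(0.4700/0.5300) = -0.1201
θ = b + logit/(a) = 0.6 + (-0.1201)/2.5000 = 0.5519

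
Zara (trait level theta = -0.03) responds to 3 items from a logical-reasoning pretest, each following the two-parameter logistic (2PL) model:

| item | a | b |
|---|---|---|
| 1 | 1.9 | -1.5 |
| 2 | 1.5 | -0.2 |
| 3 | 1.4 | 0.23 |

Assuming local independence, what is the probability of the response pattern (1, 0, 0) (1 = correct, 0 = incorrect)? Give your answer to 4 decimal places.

P(theta) = 1 / (1 + exp(−a(theta − b)))
P_1 = 1/(1+e^{-2.7930}) = 0.9423
P_2 = 1/(1+e^{-0.2550}) = 0.5634
P_3 = 1/(1+e^{0.3640}) = 0.4100
L = P_1 × (1−P_2) × (1−P_3) = 0.9423 × 0.4366 × 0.5900 = 0.24273

0.2427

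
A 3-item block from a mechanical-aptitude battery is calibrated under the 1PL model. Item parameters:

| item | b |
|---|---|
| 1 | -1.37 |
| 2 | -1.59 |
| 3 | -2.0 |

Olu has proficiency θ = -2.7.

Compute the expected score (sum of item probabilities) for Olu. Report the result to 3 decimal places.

P(θ) = 1 / (1 + exp(−(θ − b)))
P_1 = 1/(1+e^{1.3300}) = 0.2092
P_2 = 1/(1+e^{1.1100}) = 0.2479
P_3 = 1/(1+e^{0.7000}) = 0.3318
E[score] = 0.2092 + 0.2479 + 0.3318 = 0.7888

0.789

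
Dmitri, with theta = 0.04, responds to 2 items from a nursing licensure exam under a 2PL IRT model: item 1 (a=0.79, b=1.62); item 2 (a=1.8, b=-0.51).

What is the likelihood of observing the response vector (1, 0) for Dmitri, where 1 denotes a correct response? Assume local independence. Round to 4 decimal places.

0.0604

P(theta) = 1 / (1 + exp(−a(theta − b)))
P_1 = 1/(1+e^{1.2482}) = 0.2230
P_2 = 1/(1+e^{-0.9900}) = 0.7291
L = P_1 × (1−P_2) = 0.2230 × 0.2709 = 0.06042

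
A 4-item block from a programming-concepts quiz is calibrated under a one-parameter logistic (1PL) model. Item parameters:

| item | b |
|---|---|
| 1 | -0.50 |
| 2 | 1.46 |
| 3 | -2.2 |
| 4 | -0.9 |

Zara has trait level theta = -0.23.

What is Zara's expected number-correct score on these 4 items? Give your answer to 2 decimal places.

2.26

P(theta) = 1 / (1 + exp(−(theta − b)))
P_1 = 1/(1+e^{-0.2700}) = 0.5671
P_2 = 1/(1+e^{1.6900}) = 0.1558
P_3 = 1/(1+e^{-1.9700}) = 0.8776
P_4 = 1/(1+e^{-0.6700}) = 0.6615
E[score] = 0.5671 + 0.1558 + 0.8776 + 0.6615 = 2.2620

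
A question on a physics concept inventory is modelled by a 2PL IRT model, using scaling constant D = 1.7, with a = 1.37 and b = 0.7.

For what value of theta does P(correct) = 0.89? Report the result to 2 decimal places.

1.60

P(theta) = 1 / (1 + exp(−D·a(theta − b)))
logit = ln(0.8900/0.1100) = 2.0907
theta = b + logit/(1.7·a) = 0.7 + 2.0907/2.3290 = 1.5977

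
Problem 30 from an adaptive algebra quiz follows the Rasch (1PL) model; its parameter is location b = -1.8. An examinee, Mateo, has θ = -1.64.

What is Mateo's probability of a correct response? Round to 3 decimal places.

0.540

P(θ) = 1 / (1 + exp(−(θ − b)))
Exponent: (-1.64 − (-1.8)) = 0.1600
1/(1 + e^{-0.1600}) = 0.5399
P = 0.5399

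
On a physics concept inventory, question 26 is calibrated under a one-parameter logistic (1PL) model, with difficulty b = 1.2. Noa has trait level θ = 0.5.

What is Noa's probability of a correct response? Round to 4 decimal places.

P(θ) = 1 / (1 + exp(−(θ − b)))
Exponent: (0.5 − 1.2) = -0.7000
1/(1 + e^{0.7000}) = 0.3318
P = 0.3318

0.3318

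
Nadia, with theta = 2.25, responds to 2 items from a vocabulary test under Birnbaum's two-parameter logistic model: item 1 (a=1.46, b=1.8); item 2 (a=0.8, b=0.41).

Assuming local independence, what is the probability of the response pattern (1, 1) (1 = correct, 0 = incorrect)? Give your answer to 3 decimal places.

P(theta) = 1 / (1 + exp(−a(theta − b)))
P_1 = 1/(1+e^{-0.6570}) = 0.6586
P_2 = 1/(1+e^{-1.4720}) = 0.8134
L = P_1 × P_2 = 0.6586 × 0.8134 = 0.53567

0.536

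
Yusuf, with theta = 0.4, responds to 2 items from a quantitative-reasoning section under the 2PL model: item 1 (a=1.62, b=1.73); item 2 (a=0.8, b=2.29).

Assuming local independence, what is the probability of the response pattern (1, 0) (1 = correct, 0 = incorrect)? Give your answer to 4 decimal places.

P(theta) = 1 / (1 + exp(−a(theta − b)))
P_1 = 1/(1+e^{2.1546}) = 0.1039
P_2 = 1/(1+e^{1.5120}) = 0.1806
L = P_1 × (1−P_2) = 0.1039 × 0.8194 = 0.08513

0.0851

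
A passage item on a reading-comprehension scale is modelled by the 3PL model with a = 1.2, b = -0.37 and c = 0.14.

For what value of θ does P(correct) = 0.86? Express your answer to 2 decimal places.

0.99

P(θ) = c + (1 − c) · 1 / (1 + exp(−a(θ − b)))
Remove guessing floor: (0.86 − 0.14)/(1 − 0.14) = 0.8372
logit = ln(0.8372/0.1628) = 1.6376
θ = b + logit/(a) = -0.37 + 1.6376/1.2000 = 0.9947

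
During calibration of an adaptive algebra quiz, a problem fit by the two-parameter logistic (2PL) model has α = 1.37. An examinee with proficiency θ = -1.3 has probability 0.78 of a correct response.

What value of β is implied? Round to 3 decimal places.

-2.224

P(θ) = 1 / (1 + exp(−α(θ − β)))
logit(0.78) = ln(0.78/0.22) = 1.2657
β = θ − logit/(α) = -1.3 − 1.2657/1.3700 = -2.2238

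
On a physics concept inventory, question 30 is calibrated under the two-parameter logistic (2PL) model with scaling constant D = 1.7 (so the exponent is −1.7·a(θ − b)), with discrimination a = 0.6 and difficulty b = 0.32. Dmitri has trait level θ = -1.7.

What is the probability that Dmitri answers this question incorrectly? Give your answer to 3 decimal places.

P(θ) = 1 / (1 + exp(−D·a(θ − b)))
Exponent: 1.7 × 0.6 × (-1.7 − 0.32) = -2.0604
1/(1 + e^{2.0604}) = 0.1130
P = 0.1130
P(incorrect) = 1 − 0.1130 = 0.8870

0.887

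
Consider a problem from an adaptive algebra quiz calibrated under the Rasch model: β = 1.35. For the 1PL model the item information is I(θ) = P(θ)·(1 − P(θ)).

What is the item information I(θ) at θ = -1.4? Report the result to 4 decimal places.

P = 1/(1+e^{2.7500}) = 0.0601
P(1−P) = 0.0601 × 0.9399 = 0.0565
I = P(1−P) = 0.05648

0.0565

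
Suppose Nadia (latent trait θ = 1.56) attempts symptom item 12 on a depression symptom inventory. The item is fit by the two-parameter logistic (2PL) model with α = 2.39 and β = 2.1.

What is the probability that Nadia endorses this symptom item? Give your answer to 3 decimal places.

0.216

P(θ) = 1 / (1 + exp(−α(θ − β)))
Exponent: 2.39 × (1.56 − 2.1) = -1.2906
1/(1 + e^{1.2906}) = 0.2158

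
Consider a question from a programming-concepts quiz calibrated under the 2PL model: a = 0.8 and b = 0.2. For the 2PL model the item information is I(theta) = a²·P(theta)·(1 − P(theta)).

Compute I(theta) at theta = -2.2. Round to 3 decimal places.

0.071

P = 1/(1+e^{1.9200}) = 0.1279
P(1−P) = 0.1279 × 0.8721 = 0.1115
I = a² × P(1−P) = 0.8² × 0.1115 = 0.07137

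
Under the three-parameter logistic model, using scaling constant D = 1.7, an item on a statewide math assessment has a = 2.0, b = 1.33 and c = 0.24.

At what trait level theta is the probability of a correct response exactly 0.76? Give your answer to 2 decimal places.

P(theta) = c + (1 − c) · 1 / (1 + exp(−D·a(theta − b)))
Remove guessing floor: (0.76 − 0.24)/(1 − 0.24) = 0.6842
logit = ln(0.6842/0.3158) = 0.7732
theta = b + logit/(1.7·a) = 1.33 + 0.7732/3.4000 = 1.5574

1.56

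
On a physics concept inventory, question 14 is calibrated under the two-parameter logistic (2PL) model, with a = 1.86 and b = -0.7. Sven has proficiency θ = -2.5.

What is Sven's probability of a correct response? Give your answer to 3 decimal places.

0.034

P(θ) = 1 / (1 + exp(−a(θ − b)))
Exponent: 1.86 × (-2.5 − (-0.7)) = -3.3480
1/(1 + e^{3.3480}) = 0.0340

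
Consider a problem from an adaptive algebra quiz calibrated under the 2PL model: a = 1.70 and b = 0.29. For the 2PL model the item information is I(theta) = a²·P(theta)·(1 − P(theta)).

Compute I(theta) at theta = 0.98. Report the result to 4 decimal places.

P = 1/(1+e^{-1.1730}) = 0.7637
P(1−P) = 0.7637 × 0.2363 = 0.1805
I = a² × P(1−P) = 1.70² × 0.1805 = 0.52156

0.5216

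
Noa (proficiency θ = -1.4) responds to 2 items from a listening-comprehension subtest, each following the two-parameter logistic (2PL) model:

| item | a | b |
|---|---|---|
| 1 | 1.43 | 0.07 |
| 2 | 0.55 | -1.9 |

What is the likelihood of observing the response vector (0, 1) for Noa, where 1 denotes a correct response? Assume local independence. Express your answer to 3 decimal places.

0.506

P(θ) = 1 / (1 + exp(−a(θ − b)))
P_1 = 1/(1+e^{2.1021}) = 0.1089
P_2 = 1/(1+e^{-0.2750}) = 0.5683
L = (1−P_1) × P_2 = 0.8911 × 0.5683 = 0.50643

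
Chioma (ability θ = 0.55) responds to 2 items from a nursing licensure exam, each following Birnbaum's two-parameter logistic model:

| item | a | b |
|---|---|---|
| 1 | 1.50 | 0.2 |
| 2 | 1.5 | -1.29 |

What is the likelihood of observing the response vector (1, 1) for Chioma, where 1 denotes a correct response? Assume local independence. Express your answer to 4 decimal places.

P(θ) = 1 / (1 + exp(−a(θ − b)))
P_1 = 1/(1+e^{-0.5250}) = 0.6283
P_2 = 1/(1+e^{-2.7600}) = 0.9405
L = P_1 × P_2 = 0.6283 × 0.9405 = 0.59092

0.5909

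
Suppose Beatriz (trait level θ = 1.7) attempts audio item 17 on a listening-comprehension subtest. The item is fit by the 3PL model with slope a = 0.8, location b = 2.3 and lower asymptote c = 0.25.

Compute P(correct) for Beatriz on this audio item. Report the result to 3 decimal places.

0.537

P(θ) = c + (1 − c) · 1 / (1 + exp(−a(θ − b)))
Exponent: 0.8 × (1.7 − 2.3) = -0.4800
1/(1 + e^{0.4800}) = 0.3823
P = 0.25 + 0.75 × 0.3823 = 0.5367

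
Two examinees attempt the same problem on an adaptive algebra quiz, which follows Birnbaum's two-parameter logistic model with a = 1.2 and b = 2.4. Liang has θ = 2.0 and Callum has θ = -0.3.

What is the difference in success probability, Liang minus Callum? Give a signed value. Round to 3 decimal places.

0.345

P(θ) = 1 / (1 + exp(−a(θ − b)))
P(Liang) = 0.3823  [exponent -0.4800]
P(Callum) = 0.0377  [exponent -3.2400]
Difference = 0.3823 − 0.0377 = 0.3446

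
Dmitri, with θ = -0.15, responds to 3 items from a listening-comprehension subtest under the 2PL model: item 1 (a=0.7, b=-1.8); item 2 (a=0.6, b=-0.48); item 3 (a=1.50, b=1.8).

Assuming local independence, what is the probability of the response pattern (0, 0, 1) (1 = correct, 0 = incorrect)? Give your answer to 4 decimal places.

0.0055

P(θ) = 1 / (1 + exp(−a(θ − b)))
P_1 = 1/(1+e^{-1.1550}) = 0.7604
P_2 = 1/(1+e^{-0.1980}) = 0.5493
P_3 = 1/(1+e^{2.9250}) = 0.0509
L = (1−P_1) × (1−P_2) × P_3 = 0.2396 × 0.4507 × 0.0509 = 0.00550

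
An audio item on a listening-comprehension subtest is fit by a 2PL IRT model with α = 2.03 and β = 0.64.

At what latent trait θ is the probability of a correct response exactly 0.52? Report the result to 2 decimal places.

P(θ) = 1 / (1 + exp(−α(θ − β)))
logit = ln(0.5200/0.4800) = 0.0800
θ = β + logit/(α) = 0.64 + 0.0800/2.0300 = 0.6794

0.68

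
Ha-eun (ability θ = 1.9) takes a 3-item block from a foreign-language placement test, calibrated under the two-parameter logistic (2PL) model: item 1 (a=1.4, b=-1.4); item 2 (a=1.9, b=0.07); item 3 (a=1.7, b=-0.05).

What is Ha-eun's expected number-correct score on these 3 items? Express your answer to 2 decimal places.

P(θ) = 1 / (1 + exp(−a(θ − b)))
P_1 = 1/(1+e^{-4.6200}) = 0.9902
P_2 = 1/(1+e^{-3.4770}) = 0.9700
P_3 = 1/(1+e^{-3.3150}) = 0.9649
E[score] = 0.9902 + 0.9700 + 0.9649 = 2.9252

2.93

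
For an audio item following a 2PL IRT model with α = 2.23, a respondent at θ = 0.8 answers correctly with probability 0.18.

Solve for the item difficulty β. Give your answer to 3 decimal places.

P(θ) = 1 / (1 + exp(−α(θ − β)))
logit(0.18) = ln(0.18/0.82) = -1.5163
β = θ − logit/(α) = 0.8 − (-1.5163)/2.2300 = 1.4800

1.480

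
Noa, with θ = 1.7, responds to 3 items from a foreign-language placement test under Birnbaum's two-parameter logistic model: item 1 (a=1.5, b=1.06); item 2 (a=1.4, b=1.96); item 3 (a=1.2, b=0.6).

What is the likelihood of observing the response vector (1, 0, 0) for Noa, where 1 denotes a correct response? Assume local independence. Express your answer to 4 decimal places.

P(θ) = 1 / (1 + exp(−a(θ − b)))
P_1 = 1/(1+e^{-0.9600}) = 0.7231
P_2 = 1/(1+e^{0.3640}) = 0.4100
P_3 = 1/(1+e^{-1.3200}) = 0.7892
L = P_1 × (1−P_2) × (1−P_3) = 0.7231 × 0.5900 × 0.2108 = 0.08995

0.0899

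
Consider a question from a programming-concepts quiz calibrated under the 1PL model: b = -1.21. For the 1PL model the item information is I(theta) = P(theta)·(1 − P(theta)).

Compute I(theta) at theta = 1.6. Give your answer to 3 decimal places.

0.054

P = 1/(1+e^{-2.8100}) = 0.9432
P(1−P) = 0.9432 × 0.0568 = 0.0536
I = P(1−P) = 0.05356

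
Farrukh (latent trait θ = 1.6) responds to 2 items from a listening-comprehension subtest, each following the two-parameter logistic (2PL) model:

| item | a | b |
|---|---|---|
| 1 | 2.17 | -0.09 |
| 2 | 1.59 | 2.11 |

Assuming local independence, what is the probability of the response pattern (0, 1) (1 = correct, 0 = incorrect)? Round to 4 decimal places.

P(θ) = 1 / (1 + exp(−a(θ − b)))
P_1 = 1/(1+e^{-3.6673}) = 0.9751
P_2 = 1/(1+e^{0.8109}) = 0.3077
L = (1−P_1) × P_2 = 0.0249 × 0.3077 = 0.00766

0.0077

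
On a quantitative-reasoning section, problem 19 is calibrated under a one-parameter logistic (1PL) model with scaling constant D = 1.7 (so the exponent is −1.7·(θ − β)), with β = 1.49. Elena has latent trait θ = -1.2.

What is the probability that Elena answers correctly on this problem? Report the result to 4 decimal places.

P(θ) = 1 / (1 + exp(−D·(θ − β)))
Exponent: 1.7 × (-1.2 − 1.49) = -4.5730
1/(1 + e^{4.5730}) = 0.0102
P = 0.0102

0.0102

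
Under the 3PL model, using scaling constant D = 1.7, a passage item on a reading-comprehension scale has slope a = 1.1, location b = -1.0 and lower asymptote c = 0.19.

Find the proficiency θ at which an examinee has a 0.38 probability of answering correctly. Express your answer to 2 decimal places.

P(θ) = c + (1 − c) · 1 / (1 + exp(−D·a(θ − b)))
Remove guessing floor: (0.38 − 0.19)/(1 − 0.19) = 0.2346
logit = ln(0.2346/0.7654) = -1.1827
θ = b + logit/(1.7·a) = -1.0 + (-1.1827)/1.8700 = -1.6325

-1.63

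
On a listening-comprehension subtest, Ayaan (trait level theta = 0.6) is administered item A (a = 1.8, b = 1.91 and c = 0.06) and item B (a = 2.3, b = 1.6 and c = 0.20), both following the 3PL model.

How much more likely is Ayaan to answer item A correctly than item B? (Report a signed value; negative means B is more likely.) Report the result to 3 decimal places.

-0.132

P(theta) = c + (1 − c) · 1 / (1 + exp(−a(theta − b)))
P_A = 0.1412
P_B = 0.2729
P_A − P_B = -0.1317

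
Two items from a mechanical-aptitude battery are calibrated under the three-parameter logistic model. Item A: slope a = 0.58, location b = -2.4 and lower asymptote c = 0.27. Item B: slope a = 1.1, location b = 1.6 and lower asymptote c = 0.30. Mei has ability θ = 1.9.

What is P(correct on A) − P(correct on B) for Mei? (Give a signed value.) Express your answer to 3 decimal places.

0.237

P(θ) = c + (1 − c) · 1 / (1 + exp(−a(θ − b)))
P_A = 0.9443
P_B = 0.7072
P_A − P_B = 0.2371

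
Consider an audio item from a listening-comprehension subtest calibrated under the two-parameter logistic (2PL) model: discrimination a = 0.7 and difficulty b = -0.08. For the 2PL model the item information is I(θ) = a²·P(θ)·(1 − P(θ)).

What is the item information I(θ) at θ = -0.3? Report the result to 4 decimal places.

0.1218

P = 1/(1+e^{0.1540}) = 0.4616
P(1−P) = 0.4616 × 0.5384 = 0.2485
I = a² × P(1−P) = 0.7² × 0.2485 = 0.12178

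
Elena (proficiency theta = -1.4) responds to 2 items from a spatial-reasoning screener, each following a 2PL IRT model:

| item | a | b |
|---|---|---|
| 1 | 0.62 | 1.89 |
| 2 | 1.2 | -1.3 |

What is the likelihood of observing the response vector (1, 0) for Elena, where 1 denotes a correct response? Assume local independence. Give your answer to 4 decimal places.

P(theta) = 1 / (1 + exp(−a(theta − b)))
P_1 = 1/(1+e^{2.0398}) = 0.1151
P_2 = 1/(1+e^{0.1200}) = 0.4700
L = P_1 × (1−P_2) = 0.1151 × 0.5300 = 0.06099

0.0610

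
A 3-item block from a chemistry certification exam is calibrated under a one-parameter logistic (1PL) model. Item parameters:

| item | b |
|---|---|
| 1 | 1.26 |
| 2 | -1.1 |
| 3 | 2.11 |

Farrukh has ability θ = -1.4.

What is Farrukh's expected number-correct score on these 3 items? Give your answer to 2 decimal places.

P(θ) = 1 / (1 + exp(−(θ − b)))
P_1 = 1/(1+e^{2.6600}) = 0.0654
P_2 = 1/(1+e^{0.3000}) = 0.4256
P_3 = 1/(1+e^{3.5100}) = 0.0290
E[score] = 0.0654 + 0.4256 + 0.0290 = 0.5200

0.52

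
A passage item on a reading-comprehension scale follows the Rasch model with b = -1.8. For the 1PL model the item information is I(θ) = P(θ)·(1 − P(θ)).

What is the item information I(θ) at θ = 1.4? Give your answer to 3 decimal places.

0.038

P = 1/(1+e^{-3.2000}) = 0.9608
P(1−P) = 0.9608 × 0.0392 = 0.0376
I = P(1−P) = 0.03763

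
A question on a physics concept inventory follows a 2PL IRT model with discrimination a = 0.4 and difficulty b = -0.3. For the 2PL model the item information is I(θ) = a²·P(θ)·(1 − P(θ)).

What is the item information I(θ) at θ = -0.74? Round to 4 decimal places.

0.0397

P = 1/(1+e^{0.1760}) = 0.4561
P(1−P) = 0.4561 × 0.5439 = 0.2481
I = a² × P(1−P) = 0.4² × 0.2481 = 0.03969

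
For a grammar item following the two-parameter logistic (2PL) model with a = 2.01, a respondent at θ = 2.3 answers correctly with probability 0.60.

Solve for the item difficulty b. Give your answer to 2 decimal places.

2.10

P(θ) = 1 / (1 + exp(−a(θ − b)))
logit(0.60) = ln(0.60/0.40) = 0.4055
b = θ − logit/(a) = 2.3 − 0.4055/2.0100 = 2.0983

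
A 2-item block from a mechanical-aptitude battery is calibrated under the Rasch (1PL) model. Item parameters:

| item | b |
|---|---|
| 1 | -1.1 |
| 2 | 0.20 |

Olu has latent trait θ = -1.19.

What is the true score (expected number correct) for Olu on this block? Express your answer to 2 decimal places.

0.68

P(θ) = 1 / (1 + exp(−(θ − b)))
P_1 = 1/(1+e^{0.0900}) = 0.4775
P_2 = 1/(1+e^{1.3900}) = 0.1994
E[score] = 0.4775 + 0.1994 = 0.6769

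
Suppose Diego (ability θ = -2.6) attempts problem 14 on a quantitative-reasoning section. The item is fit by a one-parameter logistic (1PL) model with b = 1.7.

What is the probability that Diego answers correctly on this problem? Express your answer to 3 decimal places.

P(θ) = 1 / (1 + exp(−(θ − b)))
Exponent: (-2.6 − 1.7) = -4.3000
1/(1 + e^{4.3000}) = 0.0134
P = 0.0134

0.013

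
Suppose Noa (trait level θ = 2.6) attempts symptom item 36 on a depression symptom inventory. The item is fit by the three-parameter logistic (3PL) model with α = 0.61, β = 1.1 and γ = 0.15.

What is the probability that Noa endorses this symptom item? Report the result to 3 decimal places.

0.757

P(θ) = γ + (1 − γ) · 1 / (1 + exp(−α(θ − β)))
Exponent: 0.61 × (2.6 − 1.1) = 0.9150
1/(1 + e^{-0.9150}) = 0.7140
P = 0.15 + 0.85 × 0.7140 = 0.7569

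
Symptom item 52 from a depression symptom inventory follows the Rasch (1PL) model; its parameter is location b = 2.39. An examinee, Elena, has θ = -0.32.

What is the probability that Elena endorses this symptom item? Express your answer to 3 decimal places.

P(θ) = 1 / (1 + exp(−(θ − b)))
Exponent: (-0.32 − 2.39) = -2.7100
1/(1 + e^{2.7100}) = 0.0624
P = 0.0624

0.062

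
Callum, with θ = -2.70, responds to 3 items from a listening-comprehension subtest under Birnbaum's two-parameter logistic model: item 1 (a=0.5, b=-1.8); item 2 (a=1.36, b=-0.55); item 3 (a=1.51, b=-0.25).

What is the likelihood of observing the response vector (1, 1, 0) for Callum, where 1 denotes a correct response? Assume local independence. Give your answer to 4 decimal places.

P(θ) = 1 / (1 + exp(−a(θ − b)))
P_1 = 1/(1+e^{0.4500}) = 0.3894
P_2 = 1/(1+e^{2.9240}) = 0.0510
P_3 = 1/(1+e^{3.6995}) = 0.0241
L = P_1 × P_2 × (1−P_3) = 0.3894 × 0.0510 × 0.9759 = 0.01937

0.0194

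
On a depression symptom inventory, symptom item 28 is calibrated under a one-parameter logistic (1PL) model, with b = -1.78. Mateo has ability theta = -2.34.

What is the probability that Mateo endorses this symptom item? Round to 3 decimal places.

0.364

P(theta) = 1 / (1 + exp(−(theta − b)))
Exponent: (-2.34 − (-1.78)) = -0.5600
1/(1 + e^{0.5600}) = 0.3635
P = 0.3635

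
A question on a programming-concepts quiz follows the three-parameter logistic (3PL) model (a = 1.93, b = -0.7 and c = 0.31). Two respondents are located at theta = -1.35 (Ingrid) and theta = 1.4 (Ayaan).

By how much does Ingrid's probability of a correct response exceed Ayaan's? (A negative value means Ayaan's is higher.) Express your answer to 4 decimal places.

P(theta) = c + (1 − c) · 1 / (1 + exp(−a(theta − b)))
P(Ingrid) = 0.4631  [exponent -1.2545]
P(Ayaan) = 0.9882  [exponent 4.0530]
Difference = 0.4631 − 0.9882 = -0.5251

-0.5251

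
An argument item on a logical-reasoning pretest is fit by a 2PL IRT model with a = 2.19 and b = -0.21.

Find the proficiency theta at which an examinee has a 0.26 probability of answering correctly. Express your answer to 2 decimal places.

P(theta) = 1 / (1 + exp(−a(theta − b)))
logit = ln(0.2600/0.7400) = -1.0460
theta = b + logit/(a) = -0.21 + (-1.0460)/2.1900 = -0.6876

-0.69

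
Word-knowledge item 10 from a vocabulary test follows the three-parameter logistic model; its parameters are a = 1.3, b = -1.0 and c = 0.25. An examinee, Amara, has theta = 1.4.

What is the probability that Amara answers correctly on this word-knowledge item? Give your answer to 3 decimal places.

P(theta) = c + (1 − c) · 1 / (1 + exp(−a(theta − b)))
Exponent: 1.3 × (1.4 − (-1.0)) = 3.1200
1/(1 + e^{-3.1200}) = 0.9577
P = 0.25 + 0.75 × 0.9577 = 0.9683

0.968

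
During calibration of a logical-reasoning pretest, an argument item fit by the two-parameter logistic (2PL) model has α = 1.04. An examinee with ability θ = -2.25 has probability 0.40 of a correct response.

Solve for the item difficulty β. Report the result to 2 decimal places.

P(θ) = 1 / (1 + exp(−α(θ − β)))
logit(0.40) = ln(0.40/0.60) = -0.4055
β = θ − logit/(α) = -2.25 − (-0.4055)/1.0400 = -1.8601

-1.86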